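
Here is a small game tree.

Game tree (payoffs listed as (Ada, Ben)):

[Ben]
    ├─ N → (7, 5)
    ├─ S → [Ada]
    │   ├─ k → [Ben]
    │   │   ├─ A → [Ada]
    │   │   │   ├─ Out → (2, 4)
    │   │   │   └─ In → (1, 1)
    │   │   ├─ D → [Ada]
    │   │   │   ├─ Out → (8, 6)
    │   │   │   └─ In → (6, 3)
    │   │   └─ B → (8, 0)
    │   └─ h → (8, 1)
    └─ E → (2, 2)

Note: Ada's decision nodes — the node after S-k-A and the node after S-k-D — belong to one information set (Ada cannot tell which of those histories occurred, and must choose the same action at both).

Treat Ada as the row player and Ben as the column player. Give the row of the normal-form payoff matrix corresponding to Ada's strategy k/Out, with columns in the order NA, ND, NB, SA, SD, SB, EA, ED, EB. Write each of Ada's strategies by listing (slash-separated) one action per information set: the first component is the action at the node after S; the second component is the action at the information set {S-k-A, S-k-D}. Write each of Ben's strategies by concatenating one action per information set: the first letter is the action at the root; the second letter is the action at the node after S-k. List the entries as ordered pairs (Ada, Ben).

vs NA: Ben plays N → (7, 5)
vs ND: Ben plays N → (7, 5)
vs NB: Ben plays N → (7, 5)
vs SA: Ben plays S → Ada plays k at [S] → Ben plays A at [S-k] → Ada plays Out at [S-k-A] → (2, 4)
vs SD: Ben plays S → Ada plays k at [S] → Ben plays D at [S-k] → Ada plays Out at [S-k-D] → (8, 6)
vs SB: Ben plays S → Ada plays k at [S] → Ben plays B at [S-k] → (8, 0)
vs EA: Ben plays E → (2, 2)
vs ED: Ben plays E → (2, 2)
vs EB: Ben plays E → (2, 2)

(7,5) (7,5) (7,5) (2,4) (8,6) (8,0) (2,2) (2,2) (2,2)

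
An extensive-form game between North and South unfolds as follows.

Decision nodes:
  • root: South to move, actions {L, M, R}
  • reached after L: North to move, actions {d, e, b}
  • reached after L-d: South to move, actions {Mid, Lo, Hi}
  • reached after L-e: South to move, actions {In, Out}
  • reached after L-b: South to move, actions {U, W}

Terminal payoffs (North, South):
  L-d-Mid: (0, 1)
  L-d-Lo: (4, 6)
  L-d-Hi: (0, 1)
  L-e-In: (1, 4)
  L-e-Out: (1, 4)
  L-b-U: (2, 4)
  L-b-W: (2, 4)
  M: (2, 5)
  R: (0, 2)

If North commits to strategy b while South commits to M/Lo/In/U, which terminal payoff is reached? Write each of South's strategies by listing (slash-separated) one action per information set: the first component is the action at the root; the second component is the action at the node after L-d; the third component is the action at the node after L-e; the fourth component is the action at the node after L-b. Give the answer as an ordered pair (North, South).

(2, 5)

Trace the play path from the root:
  South plays M
→ terminal payoff (2, 5).
(North's choice at the node after L is never reached on this path, so it doesn't affect the outcome.)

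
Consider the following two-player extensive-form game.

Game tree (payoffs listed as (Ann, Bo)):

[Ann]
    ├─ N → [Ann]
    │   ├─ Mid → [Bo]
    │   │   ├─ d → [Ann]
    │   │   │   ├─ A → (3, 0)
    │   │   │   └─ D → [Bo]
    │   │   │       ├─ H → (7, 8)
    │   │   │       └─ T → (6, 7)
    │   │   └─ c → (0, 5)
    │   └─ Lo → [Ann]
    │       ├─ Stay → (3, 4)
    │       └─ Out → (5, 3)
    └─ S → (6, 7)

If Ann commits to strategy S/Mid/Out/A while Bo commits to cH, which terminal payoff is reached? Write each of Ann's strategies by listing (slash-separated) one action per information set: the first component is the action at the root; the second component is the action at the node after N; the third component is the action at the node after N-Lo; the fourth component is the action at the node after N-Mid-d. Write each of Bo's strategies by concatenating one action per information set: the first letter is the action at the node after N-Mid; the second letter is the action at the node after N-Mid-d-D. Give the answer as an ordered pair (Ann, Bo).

Trace the play path from the root:
  Ann plays S
→ terminal payoff (6, 7).
(Ann's choice at the node after N is never reached on this path, so it doesn't affect the outcome.)

(6, 7)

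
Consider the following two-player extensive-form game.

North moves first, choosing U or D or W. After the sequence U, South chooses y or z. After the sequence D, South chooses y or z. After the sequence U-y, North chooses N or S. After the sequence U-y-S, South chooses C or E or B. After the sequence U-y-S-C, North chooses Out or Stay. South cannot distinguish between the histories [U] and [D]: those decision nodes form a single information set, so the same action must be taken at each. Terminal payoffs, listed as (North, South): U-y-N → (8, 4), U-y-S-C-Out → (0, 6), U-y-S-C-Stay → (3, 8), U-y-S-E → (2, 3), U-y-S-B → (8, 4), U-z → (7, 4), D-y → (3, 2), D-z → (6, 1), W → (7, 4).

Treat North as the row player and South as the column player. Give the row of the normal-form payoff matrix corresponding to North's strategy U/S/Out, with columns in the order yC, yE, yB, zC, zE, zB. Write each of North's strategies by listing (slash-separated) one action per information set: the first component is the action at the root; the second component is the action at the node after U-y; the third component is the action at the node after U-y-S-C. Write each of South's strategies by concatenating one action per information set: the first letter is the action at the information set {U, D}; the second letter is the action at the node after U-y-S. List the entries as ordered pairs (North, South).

(0,6) (2,3) (8,4) (7,4) (7,4) (7,4)

vs yC: North plays U → South plays y at [U] → North plays S at [U-y] → South plays C at [U-y-S] → North plays Out at [U-y-S-C] → (0, 6)
vs yE: North plays U → South plays y at [U] → North plays S at [U-y] → South plays E at [U-y-S] → (2, 3)
vs yB: North plays U → South plays y at [U] → North plays S at [U-y] → South plays B at [U-y-S] → (8, 4)
vs zC: North plays U → South plays z at [U] → (7, 4)
vs zE: North plays U → South plays z at [U] → (7, 4)
vs zB: North plays U → South plays z at [U] → (7, 4)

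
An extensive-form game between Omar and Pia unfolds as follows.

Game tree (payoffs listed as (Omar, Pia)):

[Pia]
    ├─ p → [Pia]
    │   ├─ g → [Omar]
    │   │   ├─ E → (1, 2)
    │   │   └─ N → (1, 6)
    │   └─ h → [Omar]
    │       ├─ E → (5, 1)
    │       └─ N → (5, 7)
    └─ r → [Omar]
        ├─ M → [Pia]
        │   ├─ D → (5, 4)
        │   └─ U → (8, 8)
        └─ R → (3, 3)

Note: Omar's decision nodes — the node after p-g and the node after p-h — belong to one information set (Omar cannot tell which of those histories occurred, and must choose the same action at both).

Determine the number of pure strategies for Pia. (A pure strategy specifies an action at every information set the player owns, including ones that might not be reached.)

8

Pia owns the root with actions {p, r} — two choices.
Pia owns the node after p with actions {g, h} — two choices.
Pia owns the node after r-M with actions {D, U} — two choices.
A pure strategy fixes one action at each information set independently, so the count is the product 2 × 2 × 2 = 8.
(For reference, Omar has 4 pure strategies, giving a 8×4 normal-form matrix.)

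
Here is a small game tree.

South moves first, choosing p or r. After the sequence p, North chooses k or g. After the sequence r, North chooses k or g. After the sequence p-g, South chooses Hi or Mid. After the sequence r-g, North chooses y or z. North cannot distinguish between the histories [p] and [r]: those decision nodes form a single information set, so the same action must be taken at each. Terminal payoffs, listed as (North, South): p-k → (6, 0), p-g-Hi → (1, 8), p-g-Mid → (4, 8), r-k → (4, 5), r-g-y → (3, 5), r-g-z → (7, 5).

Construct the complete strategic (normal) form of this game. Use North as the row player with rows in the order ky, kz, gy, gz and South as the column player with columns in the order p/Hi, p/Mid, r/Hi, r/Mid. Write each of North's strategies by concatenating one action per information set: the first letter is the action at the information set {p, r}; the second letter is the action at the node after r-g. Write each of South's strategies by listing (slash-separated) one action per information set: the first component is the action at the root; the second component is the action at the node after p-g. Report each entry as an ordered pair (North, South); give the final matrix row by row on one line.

ky: (6,0) (6,0) (4,5) (4,5) | kz: (6,0) (6,0) (4,5) (4,5) | gy: (1,8) (4,8) (3,5) (3,5) | gz: (1,8) (4,8) (7,5) (7,5)

         p/Hi    p/Mid     r/Hi    r/Mid
  ky    (6,0)    (6,0)    (4,5)    (4,5)
  kz    (6,0)    (6,0)    (4,5)    (4,5)
  gy    (1,8)    (4,8)    (3,5)    (3,5)
  gz    (1,8)    (4,8)    (7,5)    (7,5)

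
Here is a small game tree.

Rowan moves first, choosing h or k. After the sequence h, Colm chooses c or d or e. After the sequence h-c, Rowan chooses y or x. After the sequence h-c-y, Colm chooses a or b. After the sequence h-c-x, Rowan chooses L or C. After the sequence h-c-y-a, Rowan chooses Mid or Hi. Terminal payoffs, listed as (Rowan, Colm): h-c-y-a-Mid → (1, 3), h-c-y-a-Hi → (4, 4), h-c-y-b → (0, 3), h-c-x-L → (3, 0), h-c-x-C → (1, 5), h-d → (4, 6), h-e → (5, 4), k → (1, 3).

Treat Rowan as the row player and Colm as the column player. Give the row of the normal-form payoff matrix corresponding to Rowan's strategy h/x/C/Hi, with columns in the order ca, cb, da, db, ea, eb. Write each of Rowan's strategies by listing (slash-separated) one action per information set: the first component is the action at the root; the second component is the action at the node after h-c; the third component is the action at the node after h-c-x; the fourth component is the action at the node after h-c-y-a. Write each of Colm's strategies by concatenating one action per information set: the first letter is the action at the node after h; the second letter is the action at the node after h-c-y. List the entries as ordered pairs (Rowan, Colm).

(1,5) (1,5) (4,6) (4,6) (5,4) (5,4)

vs ca: Rowan plays h → Colm plays c at [h] → Rowan plays x at [h-c] → Rowan plays C at [h-c-x] → (1, 5)
vs cb: Rowan plays h → Colm plays c at [h] → Rowan plays x at [h-c] → Rowan plays C at [h-c-x] → (1, 5)
vs da: Rowan plays h → Colm plays d at [h] → (4, 6)
vs db: Rowan plays h → Colm plays d at [h] → (4, 6)
vs ea: Rowan plays h → Colm plays e at [h] → (5, 4)
vs eb: Rowan plays h → Colm plays e at [h] → (5, 4)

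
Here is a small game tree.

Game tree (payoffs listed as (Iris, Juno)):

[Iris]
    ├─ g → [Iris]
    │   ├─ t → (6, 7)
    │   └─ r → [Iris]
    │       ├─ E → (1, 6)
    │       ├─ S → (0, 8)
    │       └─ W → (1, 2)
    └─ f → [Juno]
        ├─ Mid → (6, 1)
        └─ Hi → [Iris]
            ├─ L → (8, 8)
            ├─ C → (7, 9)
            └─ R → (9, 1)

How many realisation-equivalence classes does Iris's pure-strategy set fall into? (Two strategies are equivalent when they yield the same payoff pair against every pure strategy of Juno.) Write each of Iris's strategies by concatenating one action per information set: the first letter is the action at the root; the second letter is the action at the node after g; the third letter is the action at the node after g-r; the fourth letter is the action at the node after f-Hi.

7

Iris has 36 pure strategies: gtEL, gtEC, gtER, gtSL, gtSC, gtSR, gtWL, gtWC, gtWR, grEL, grEC, grER, grSL, grSC, grSR, grWL, grWC, grWR, ftEL, ftEC, ftER, ftSL, ftSC, ftSR, ftWL, ftWC, ftWR, frEL, frEC, frER, frSL, frSC, frSR, frWL, frWC, frWR. Columns: Mid, Hi.
{gtEL, gtEC, gtER, gtSL, gtSC, gtSR, gtWL, gtWC, gtWR} → row (6,7) (6,7)
{grEL, grEC, grER} → row (1,6) (1,6)
{grSL, grSC, grSR} → row (0,8) (0,8)
{grWL, grWC, grWR} → row (1,2) (1,2)
{ftEL, ftSL, ftWL, frEL, frSL, frWL} → row (6,1) (8,8)
{ftEC, ftSC, ftWC, frEC, frSC, frWC} → row (6,1) (7,9)
{ftER, ftSR, ftWR, frER, frSR, frWR} → row (6,1) (9,1)
That's 7 distinct rows out of 36 strategies.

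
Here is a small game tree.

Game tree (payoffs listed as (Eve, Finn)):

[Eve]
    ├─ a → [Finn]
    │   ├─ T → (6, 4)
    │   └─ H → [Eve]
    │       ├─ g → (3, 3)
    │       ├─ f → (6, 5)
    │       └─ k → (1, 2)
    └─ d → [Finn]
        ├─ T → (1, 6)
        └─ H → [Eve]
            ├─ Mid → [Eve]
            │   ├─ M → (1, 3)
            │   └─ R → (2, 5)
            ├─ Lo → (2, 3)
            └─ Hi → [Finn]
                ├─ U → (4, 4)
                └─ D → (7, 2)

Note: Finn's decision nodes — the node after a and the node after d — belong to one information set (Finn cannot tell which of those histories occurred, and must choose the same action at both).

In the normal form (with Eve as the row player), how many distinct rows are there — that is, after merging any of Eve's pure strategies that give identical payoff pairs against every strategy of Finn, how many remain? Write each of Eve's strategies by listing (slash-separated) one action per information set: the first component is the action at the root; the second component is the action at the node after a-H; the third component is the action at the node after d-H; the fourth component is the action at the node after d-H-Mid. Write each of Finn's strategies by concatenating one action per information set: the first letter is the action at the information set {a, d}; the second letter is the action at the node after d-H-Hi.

7

Eve has 36 pure strategies: a/g/Mid/M, a/g/Mid/R, a/g/Lo/M, a/g/Lo/R, a/g/Hi/M, a/g/Hi/R, a/f/Mid/M, a/f/Mid/R, a/f/Lo/M, a/f/Lo/R, a/f/Hi/M, a/f/Hi/R, a/k/Mid/M, a/k/Mid/R, a/k/Lo/M, a/k/Lo/R, a/k/Hi/M, a/k/Hi/R, d/g/Mid/M, d/g/Mid/R, d/g/Lo/M, d/g/Lo/R, d/g/Hi/M, d/g/Hi/R, d/f/Mid/M, d/f/Mid/R, d/f/Lo/M, d/f/Lo/R, d/f/Hi/M, d/f/Hi/R, d/k/Mid/M, d/k/Mid/R, d/k/Lo/M, d/k/Lo/R, d/k/Hi/M, d/k/Hi/R. Columns: TU, TD, HU, HD.
{a/g/Mid/M, a/g/Mid/R, a/g/Lo/M, a/g/Lo/R, a/g/Hi/M, a/g/Hi/R} → row (6,4) (6,4) (3,3) (3,3)
{a/f/Mid/M, a/f/Mid/R, a/f/Lo/M, a/f/Lo/R, a/f/Hi/M, a/f/Hi/R} → row (6,4) (6,4) (6,5) (6,5)
{a/k/Mid/M, a/k/Mid/R, a/k/Lo/M, a/k/Lo/R, a/k/Hi/M, a/k/Hi/R} → row (6,4) (6,4) (1,2) (1,2)
{d/g/Mid/M, d/f/Mid/M, d/k/Mid/M} → row (1,6) (1,6) (1,3) (1,3)
{d/g/Mid/R, d/f/Mid/R, d/k/Mid/R} → row (1,6) (1,6) (2,5) (2,5)
{d/g/Lo/M, d/g/Lo/R, d/f/Lo/M, d/f/Lo/R, d/k/Lo/M, d/k/Lo/R} → row (1,6) (1,6) (2,3) (2,3)
{d/g/Hi/M, d/g/Hi/R, d/f/Hi/M, d/f/Hi/R, d/k/Hi/M, d/k/Hi/R} → row (1,6) (1,6) (4,4) (7,2)
That's 7 distinct rows out of 36 strategies.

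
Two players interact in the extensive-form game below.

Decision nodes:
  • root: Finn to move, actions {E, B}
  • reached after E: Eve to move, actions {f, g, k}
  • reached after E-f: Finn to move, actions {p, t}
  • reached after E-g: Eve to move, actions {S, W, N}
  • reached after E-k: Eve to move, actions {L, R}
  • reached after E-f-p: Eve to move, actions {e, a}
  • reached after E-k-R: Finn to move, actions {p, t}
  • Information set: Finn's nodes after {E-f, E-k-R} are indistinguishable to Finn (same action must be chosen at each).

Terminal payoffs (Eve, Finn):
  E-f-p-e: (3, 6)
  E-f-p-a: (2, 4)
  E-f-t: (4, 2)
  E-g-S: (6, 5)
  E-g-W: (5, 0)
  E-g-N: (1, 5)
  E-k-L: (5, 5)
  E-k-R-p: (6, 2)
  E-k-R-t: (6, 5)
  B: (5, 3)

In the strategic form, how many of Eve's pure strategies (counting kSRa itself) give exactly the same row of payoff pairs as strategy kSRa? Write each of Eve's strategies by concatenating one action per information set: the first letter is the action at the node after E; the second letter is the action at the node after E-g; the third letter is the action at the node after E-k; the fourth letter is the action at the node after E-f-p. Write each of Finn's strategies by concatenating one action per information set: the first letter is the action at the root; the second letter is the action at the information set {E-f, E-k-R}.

6

Row for kSRa (columns Ep, Et, Bp, Bt): (6,2) (6,5) (5,3) (5,3).
Under kSRa, Eve's choice at the node after E-g and at the node after E-f-p can never be reached regardless of what Finn does, so varying those choices leaves every outcome unchanged.
Holding the reachable choices fixed and varying the unreachable ones freely already gives 3 × 2 = 6 equivalent strategies.
No other strategy reproduces this row, so those 6 are the full class: kSRe, kSRa, kWRe, kWRa, kNRe, kNRa.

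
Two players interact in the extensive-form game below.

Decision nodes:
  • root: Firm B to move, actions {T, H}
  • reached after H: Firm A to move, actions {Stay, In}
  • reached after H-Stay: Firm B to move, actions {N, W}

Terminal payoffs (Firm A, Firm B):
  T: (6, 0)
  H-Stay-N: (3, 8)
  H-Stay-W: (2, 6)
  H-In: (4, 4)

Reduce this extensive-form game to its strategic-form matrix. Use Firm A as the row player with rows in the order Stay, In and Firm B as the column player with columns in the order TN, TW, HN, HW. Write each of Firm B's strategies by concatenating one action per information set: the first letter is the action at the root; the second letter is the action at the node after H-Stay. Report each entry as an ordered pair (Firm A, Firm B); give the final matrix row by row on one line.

Row Stay: TN→(6,0), TW→(6,0), HN→(3,8), HW→(2,6)
Row In: TN→(6,0), TW→(6,0), HN→(4,4), HW→(4,4)

Stay: (6,0) (6,0) (3,8) (2,6) | In: (6,0) (6,0) (4,4) (4,4)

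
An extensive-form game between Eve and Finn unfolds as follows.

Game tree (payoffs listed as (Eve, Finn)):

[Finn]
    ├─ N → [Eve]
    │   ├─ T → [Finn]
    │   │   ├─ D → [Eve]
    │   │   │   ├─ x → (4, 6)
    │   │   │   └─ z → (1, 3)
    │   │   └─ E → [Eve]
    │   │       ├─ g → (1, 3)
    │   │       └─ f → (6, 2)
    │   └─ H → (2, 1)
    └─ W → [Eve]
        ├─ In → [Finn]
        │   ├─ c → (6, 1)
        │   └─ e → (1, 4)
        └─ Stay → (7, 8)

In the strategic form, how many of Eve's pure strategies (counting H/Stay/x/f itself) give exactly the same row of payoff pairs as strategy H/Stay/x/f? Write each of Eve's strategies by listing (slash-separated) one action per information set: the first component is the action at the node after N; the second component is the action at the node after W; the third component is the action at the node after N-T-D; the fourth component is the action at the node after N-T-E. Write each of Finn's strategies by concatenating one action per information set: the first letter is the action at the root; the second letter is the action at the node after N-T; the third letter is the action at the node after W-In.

Row for H/Stay/x/f (columns NDc, NDe, NEc, NEe, WDc, WDe, WEc, WEe): (2,1) (2,1) (2,1) (2,1) (7,8) (7,8) (7,8) (7,8).
Under H/Stay/x/f, Eve's choice at the node after N-T-D and at the node after N-T-E can never be reached regardless of what Finn does, so varying those choices leaves every outcome unchanged.
Holding the reachable choices fixed and varying the unreachable ones freely already gives 2 × 2 = 4 equivalent strategies.
No other strategy reproduces this row, so those 4 are the full class: H/Stay/x/g, H/Stay/x/f, H/Stay/z/g, H/Stay/z/f.

4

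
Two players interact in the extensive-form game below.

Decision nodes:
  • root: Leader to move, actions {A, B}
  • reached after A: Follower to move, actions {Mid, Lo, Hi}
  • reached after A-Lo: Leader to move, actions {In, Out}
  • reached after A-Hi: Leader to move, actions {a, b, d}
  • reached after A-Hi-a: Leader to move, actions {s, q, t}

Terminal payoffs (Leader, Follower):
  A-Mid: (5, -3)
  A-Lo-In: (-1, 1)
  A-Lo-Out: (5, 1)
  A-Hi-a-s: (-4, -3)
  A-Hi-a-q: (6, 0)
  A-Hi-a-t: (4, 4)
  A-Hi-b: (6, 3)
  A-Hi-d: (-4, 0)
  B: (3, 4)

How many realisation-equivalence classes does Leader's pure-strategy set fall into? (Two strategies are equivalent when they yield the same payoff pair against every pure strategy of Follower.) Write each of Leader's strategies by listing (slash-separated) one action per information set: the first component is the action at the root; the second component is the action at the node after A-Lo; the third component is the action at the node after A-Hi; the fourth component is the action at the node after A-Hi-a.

Leader has 36 pure strategies: A/In/a/s, A/In/a/q, A/In/a/t, A/In/b/s, A/In/b/q, A/In/b/t, A/In/d/s, A/In/d/q, A/In/d/t, A/Out/a/s, A/Out/a/q, A/Out/a/t, A/Out/b/s, A/Out/b/q, A/Out/b/t, A/Out/d/s, A/Out/d/q, A/Out/d/t, B/In/a/s, B/In/a/q, B/In/a/t, B/In/b/s, B/In/b/q, B/In/b/t, B/In/d/s, B/In/d/q, B/In/d/t, B/Out/a/s, B/Out/a/q, B/Out/a/t, B/Out/b/s, B/Out/b/q, B/Out/b/t, B/Out/d/s, B/Out/d/q, B/Out/d/t. Columns: Mid, Lo, Hi.
{A/In/a/s} → row (5,-3) (-1,1) (-4,-3)
{A/In/a/q} → row (5,-3) (-1,1) (6,0)
{A/In/a/t} → row (5,-3) (-1,1) (4,4)
{A/In/b/s, A/In/b/q, A/In/b/t} → row (5,-3) (-1,1) (6,3)
{A/In/d/s, A/In/d/q, A/In/d/t} → row (5,-3) (-1,1) (-4,0)
{A/Out/a/s} → row (5,-3) (5,1) (-4,-3)
{A/Out/a/q} → row (5,-3) (5,1) (6,0)
{A/Out/a/t} → row (5,-3) (5,1) (4,4)
{A/Out/b/s, A/Out/b/q, A/Out/b/t} → row (5,-3) (5,1) (6,3)
{A/Out/d/s, A/Out/d/q, A/Out/d/t} → row (5,-3) (5,1) (-4,0)
{B/In/a/s, B/In/a/q, B/In/a/t, B/In/b/s, B/In/b/q, B/In/b/t, B/In/d/s, B/In/d/q, B/In/d/t, B/Out/a/s, B/Out/a/q, B/Out/a/t, B/Out/b/s, B/Out/b/q, B/Out/b/t, B/Out/d/s, B/Out/d/q, B/Out/d/t} → row (3,4) (3,4) (3,4)
That's 11 distinct rows out of 36 strategies.

11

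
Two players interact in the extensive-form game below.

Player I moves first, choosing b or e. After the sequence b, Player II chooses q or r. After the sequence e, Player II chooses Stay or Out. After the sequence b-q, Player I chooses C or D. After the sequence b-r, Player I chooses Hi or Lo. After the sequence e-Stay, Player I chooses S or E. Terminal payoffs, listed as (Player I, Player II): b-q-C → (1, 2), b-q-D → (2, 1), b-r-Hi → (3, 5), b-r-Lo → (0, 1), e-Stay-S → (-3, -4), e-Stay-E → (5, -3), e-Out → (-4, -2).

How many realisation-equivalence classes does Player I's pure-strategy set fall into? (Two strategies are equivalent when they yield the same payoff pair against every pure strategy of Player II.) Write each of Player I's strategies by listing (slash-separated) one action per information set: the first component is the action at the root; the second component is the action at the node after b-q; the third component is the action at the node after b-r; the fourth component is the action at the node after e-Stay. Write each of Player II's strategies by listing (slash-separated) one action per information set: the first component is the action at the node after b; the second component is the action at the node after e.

6

Player I has 16 pure strategies: b/C/Hi/S, b/C/Hi/E, b/C/Lo/S, b/C/Lo/E, b/D/Hi/S, b/D/Hi/E, b/D/Lo/S, b/D/Lo/E, e/C/Hi/S, e/C/Hi/E, e/C/Lo/S, e/C/Lo/E, e/D/Hi/S, e/D/Hi/E, e/D/Lo/S, e/D/Lo/E. Columns: q/Stay, q/Out, r/Stay, r/Out.
{b/C/Hi/S, b/C/Hi/E} → row (1,2) (1,2) (3,5) (3,5)
{b/C/Lo/S, b/C/Lo/E} → row (1,2) (1,2) (0,1) (0,1)
{b/D/Hi/S, b/D/Hi/E} → row (2,1) (2,1) (3,5) (3,5)
{b/D/Lo/S, b/D/Lo/E} → row (2,1) (2,1) (0,1) (0,1)
{e/C/Hi/S, e/C/Lo/S, e/D/Hi/S, e/D/Lo/S} → row (-3,-4) (-4,-2) (-3,-4) (-4,-2)
{e/C/Hi/E, e/C/Lo/E, e/D/Hi/E, e/D/Lo/E} → row (5,-3) (-4,-2) (5,-3) (-4,-2)
That's 6 distinct rows out of 16 strategies.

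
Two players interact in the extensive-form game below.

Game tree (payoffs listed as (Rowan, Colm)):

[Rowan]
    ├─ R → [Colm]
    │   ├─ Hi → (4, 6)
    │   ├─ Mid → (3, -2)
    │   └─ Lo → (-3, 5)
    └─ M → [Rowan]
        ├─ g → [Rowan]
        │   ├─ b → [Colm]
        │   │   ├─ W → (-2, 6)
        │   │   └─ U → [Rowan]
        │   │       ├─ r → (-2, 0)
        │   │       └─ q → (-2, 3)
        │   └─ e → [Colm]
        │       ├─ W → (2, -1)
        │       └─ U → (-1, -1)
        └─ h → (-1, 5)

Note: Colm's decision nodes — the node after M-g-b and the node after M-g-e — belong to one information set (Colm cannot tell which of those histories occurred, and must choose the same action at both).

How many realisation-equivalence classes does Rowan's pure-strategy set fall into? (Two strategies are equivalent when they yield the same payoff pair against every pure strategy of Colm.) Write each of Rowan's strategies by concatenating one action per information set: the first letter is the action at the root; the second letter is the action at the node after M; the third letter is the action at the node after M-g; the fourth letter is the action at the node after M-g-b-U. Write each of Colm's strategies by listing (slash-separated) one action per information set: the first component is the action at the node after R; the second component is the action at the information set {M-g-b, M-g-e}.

5

Rowan has 16 pure strategies: Rgbr, Rgbq, Rger, Rgeq, Rhbr, Rhbq, Rher, Rheq, Mgbr, Mgbq, Mger, Mgeq, Mhbr, Mhbq, Mher, Mheq. Columns: Hi/W, Hi/U, Mid/W, Mid/U, Lo/W, Lo/U.
{Rgbr, Rgbq, Rger, Rgeq, Rhbr, Rhbq, Rher, Rheq} → row (4,6) (4,6) (3,-2) (3,-2) (-3,5) (-3,5)
{Mgbr} → row (-2,6) (-2,0) (-2,6) (-2,0) (-2,6) (-2,0)
{Mgbq} → row (-2,6) (-2,3) (-2,6) (-2,3) (-2,6) (-2,3)
{Mger, Mgeq} → row (2,-1) (-1,-1) (2,-1) (-1,-1) (2,-1) (-1,-1)
{Mhbr, Mhbq, Mher, Mheq} → row (-1,5) (-1,5) (-1,5) (-1,5) (-1,5) (-1,5)
That's 5 distinct rows out of 16 strategies.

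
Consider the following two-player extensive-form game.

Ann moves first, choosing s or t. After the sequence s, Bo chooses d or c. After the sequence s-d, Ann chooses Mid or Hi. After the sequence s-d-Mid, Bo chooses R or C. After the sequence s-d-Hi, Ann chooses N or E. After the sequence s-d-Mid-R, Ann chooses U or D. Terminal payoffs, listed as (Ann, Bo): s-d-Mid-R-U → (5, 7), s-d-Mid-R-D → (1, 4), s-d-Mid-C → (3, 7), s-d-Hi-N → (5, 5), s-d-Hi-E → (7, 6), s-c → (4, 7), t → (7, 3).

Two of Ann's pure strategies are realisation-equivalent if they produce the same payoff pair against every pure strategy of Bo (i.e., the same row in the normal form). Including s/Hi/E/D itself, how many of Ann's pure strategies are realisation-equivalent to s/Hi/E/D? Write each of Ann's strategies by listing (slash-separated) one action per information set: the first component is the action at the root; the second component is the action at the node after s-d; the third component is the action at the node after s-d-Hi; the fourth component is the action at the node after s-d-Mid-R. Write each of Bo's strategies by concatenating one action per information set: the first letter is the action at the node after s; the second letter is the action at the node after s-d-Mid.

2

Row for s/Hi/E/D (columns dR, dC, cR, cC): (7,6) (7,6) (4,7) (4,7).
Under s/Hi/E/D, Ann's choice at the node after s-d-Mid-R can never be reached regardless of what Bo does, so varying those choices leaves every outcome unchanged.
Holding the reachable choices fixed and varying the unreachable one freely already gives 2 equivalent strategies.
No other strategy reproduces this row, so those 2 are the full class: s/Hi/E/U, s/Hi/E/D.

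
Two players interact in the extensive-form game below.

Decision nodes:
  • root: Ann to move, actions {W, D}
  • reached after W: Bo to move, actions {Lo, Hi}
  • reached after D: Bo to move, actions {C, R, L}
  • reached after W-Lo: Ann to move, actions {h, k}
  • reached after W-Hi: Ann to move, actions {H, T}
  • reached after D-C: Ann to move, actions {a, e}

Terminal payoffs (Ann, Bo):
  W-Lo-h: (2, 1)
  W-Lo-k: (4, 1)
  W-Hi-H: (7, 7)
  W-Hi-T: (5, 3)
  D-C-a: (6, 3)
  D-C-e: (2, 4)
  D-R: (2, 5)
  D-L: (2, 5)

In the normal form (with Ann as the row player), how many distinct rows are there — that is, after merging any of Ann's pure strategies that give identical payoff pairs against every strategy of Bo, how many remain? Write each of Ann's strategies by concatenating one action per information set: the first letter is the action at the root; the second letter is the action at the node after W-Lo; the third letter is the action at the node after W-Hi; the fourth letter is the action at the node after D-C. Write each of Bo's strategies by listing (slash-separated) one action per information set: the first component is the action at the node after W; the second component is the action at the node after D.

Ann has 16 pure strategies: WhHa, WhHe, WhTa, WhTe, WkHa, WkHe, WkTa, WkTe, DhHa, DhHe, DhTa, DhTe, DkHa, DkHe, DkTa, DkTe. Columns: Lo/C, Lo/R, Lo/L, Hi/C, Hi/R, Hi/L.
{WhHa, WhHe} → row (2,1) (2,1) (2,1) (7,7) (7,7) (7,7)
{WhTa, WhTe} → row (2,1) (2,1) (2,1) (5,3) (5,3) (5,3)
{WkHa, WkHe} → row (4,1) (4,1) (4,1) (7,7) (7,7) (7,7)
{WkTa, WkTe} → row (4,1) (4,1) (4,1) (5,3) (5,3) (5,3)
{DhHa, DhTa, DkHa, DkTa} → row (6,3) (2,5) (2,5) (6,3) (2,5) (2,5)
{DhHe, DhTe, DkHe, DkTe} → row (2,4) (2,5) (2,5) (2,4) (2,5) (2,5)
That's 6 distinct rows out of 16 strategies.

6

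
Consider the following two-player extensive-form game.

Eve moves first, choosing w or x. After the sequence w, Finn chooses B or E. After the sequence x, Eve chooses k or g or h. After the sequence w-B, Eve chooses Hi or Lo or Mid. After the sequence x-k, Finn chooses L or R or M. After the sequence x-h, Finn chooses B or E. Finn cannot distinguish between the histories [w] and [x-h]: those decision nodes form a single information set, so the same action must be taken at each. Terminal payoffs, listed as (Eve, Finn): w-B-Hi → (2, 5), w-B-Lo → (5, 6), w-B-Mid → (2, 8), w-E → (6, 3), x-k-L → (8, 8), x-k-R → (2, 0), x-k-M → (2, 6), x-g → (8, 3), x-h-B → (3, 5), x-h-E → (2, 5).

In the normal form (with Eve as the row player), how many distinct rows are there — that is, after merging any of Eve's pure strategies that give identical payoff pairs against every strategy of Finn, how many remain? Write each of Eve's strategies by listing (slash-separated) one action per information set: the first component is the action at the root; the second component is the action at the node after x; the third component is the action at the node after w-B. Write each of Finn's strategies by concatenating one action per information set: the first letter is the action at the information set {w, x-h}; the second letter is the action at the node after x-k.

Eve has 18 pure strategies: w/k/Hi, w/k/Lo, w/k/Mid, w/g/Hi, w/g/Lo, w/g/Mid, w/h/Hi, w/h/Lo, w/h/Mid, x/k/Hi, x/k/Lo, x/k/Mid, x/g/Hi, x/g/Lo, x/g/Mid, x/h/Hi, x/h/Lo, x/h/Mid. Columns: BL, BR, BM, EL, ER, EM.
{w/k/Hi, w/g/Hi, w/h/Hi} → row (2,5) (2,5) (2,5) (6,3) (6,3) (6,3)
{w/k/Lo, w/g/Lo, w/h/Lo} → row (5,6) (5,6) (5,6) (6,3) (6,3) (6,3)
{w/k/Mid, w/g/Mid, w/h/Mid} → row (2,8) (2,8) (2,8) (6,3) (6,3) (6,3)
{x/k/Hi, x/k/Lo, x/k/Mid} → row (8,8) (2,0) (2,6) (8,8) (2,0) (2,6)
{x/g/Hi, x/g/Lo, x/g/Mid} → row (8,3) (8,3) (8,3) (8,3) (8,3) (8,3)
{x/h/Hi, x/h/Lo, x/h/Mid} → row (3,5) (3,5) (3,5) (2,5) (2,5) (2,5)
That's 6 distinct rows out of 18 strategies.

6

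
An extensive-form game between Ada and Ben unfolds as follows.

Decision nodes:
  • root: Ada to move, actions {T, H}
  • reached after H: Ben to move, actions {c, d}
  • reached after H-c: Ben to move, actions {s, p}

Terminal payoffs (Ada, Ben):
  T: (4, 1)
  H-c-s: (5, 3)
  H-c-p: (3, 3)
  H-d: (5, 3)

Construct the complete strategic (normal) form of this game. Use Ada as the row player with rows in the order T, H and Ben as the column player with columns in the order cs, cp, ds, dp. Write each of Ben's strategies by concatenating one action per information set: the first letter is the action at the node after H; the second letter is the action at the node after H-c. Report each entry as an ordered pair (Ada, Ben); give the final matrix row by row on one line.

           cs       cp       ds       dp
   T    (4,1)    (4,1)    (4,1)    (4,1)
   H    (5,3)    (3,3)    (5,3)    (5,3)

T: (4,1) (4,1) (4,1) (4,1) | H: (5,3) (3,3) (5,3) (5,3)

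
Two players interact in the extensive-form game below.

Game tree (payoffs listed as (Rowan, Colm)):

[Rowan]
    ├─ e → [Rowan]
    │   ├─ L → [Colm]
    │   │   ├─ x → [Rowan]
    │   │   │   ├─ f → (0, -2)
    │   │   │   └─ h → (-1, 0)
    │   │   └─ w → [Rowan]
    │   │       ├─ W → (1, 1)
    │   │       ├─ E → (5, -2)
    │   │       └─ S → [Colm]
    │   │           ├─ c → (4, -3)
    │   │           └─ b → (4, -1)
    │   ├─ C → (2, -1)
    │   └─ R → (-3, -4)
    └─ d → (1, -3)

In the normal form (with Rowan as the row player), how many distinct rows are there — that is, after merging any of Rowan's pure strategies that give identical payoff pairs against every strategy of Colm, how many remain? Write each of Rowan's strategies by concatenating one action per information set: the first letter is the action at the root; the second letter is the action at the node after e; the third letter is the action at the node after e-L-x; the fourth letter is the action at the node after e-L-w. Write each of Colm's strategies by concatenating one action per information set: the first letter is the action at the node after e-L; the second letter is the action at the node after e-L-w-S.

9

Rowan has 36 pure strategies: eLfW, eLfE, eLfS, eLhW, eLhE, eLhS, eCfW, eCfE, eCfS, eChW, eChE, eChS, eRfW, eRfE, eRfS, eRhW, eRhE, eRhS, dLfW, dLfE, dLfS, dLhW, dLhE, dLhS, dCfW, dCfE, dCfS, dChW, dChE, dChS, dRfW, dRfE, dRfS, dRhW, dRhE, dRhS. Columns: xc, xb, wc, wb.
{eLfW} → row (0,-2) (0,-2) (1,1) (1,1)
{eLfE} → row (0,-2) (0,-2) (5,-2) (5,-2)
{eLfS} → row (0,-2) (0,-2) (4,-3) (4,-1)
{eLhW} → row (-1,0) (-1,0) (1,1) (1,1)
{eLhE} → row (-1,0) (-1,0) (5,-2) (5,-2)
{eLhS} → row (-1,0) (-1,0) (4,-3) (4,-1)
{eCfW, eCfE, eCfS, eChW, eChE, eChS} → row (2,-1) (2,-1) (2,-1) (2,-1)
{eRfW, eRfE, eRfS, eRhW, eRhE, eRhS} → row (-3,-4) (-3,-4) (-3,-4) (-3,-4)
{dLfW, dLfE, dLfS, dLhW, dLhE, dLhS, dCfW, dCfE, dCfS, dChW, dChE, dChS, dRfW, dRfE, dRfS, dRhW, dRhE, dRhS} → row (1,-3) (1,-3) (1,-3) (1,-3)
That's 9 distinct rows out of 36 strategies.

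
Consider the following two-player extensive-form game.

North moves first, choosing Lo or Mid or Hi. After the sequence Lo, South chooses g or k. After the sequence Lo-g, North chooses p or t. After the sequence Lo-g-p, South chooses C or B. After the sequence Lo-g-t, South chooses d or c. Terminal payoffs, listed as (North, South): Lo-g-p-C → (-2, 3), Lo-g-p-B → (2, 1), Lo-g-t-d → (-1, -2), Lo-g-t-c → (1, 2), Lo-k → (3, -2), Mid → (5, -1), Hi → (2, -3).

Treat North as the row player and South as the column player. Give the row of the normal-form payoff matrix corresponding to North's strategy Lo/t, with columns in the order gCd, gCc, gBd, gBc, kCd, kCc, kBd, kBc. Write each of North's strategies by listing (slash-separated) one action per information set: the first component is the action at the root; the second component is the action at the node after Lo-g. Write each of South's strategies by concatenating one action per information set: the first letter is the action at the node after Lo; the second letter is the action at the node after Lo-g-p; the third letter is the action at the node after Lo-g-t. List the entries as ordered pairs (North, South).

(-1,-2) (1,2) (-1,-2) (1,2) (3,-2) (3,-2) (3,-2) (3,-2)

vs gCd: North plays Lo → South plays g at [Lo] → North plays t at [Lo-g] → South plays d at [Lo-g-t] → (-1, -2)
vs gCc: North plays Lo → South plays g at [Lo] → North plays t at [Lo-g] → South plays c at [Lo-g-t] → (1, 2)
vs gBd: North plays Lo → South plays g at [Lo] → North plays t at [Lo-g] → South plays d at [Lo-g-t] → (-1, -2)
vs gBc: North plays Lo → South plays g at [Lo] → North plays t at [Lo-g] → South plays c at [Lo-g-t] → (1, 2)
vs kCd: North plays Lo → South plays k at [Lo] → (3, -2)
vs kCc: North plays Lo → South plays k at [Lo] → (3, -2)
vs kBd: North plays Lo → South plays k at [Lo] → (3, -2)
vs kBc: North plays Lo → South plays k at [Lo] → (3, -2)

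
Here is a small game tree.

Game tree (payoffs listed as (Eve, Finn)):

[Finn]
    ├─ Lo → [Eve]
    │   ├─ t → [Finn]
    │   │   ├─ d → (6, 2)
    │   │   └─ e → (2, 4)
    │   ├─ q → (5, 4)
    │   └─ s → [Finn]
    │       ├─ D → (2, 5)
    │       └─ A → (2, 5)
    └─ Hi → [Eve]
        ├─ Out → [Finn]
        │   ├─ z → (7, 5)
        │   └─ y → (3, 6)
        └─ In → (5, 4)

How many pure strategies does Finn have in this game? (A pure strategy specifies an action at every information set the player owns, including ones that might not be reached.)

Finn owns the root with actions {Lo, Hi} — two choices.
Finn owns the node after Lo-t with actions {d, e} — two choices.
Finn owns the node after Lo-s with actions {D, A} — two choices.
Finn owns the node after Hi-Out with actions {z, y} — two choices.
A pure strategy fixes one action at each information set independently, so the count is the product 2 × 2 × 2 × 2 = 16.
(For reference, Eve has 6 pure strategies, giving a 16×6 normal-form matrix.)

16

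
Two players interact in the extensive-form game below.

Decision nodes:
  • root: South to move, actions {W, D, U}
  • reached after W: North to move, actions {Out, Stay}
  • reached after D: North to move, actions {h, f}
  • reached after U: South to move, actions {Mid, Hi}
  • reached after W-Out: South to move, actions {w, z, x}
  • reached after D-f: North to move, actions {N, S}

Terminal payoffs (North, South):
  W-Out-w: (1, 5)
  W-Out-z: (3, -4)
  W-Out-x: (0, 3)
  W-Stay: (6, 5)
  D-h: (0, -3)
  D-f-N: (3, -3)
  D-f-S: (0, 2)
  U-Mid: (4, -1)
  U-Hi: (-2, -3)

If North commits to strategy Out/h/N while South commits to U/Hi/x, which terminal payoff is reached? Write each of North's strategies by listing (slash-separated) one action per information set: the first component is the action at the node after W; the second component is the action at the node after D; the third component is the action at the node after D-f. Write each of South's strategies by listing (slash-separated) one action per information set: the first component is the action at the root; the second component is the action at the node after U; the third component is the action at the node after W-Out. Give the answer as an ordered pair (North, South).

(-2, -3)

Trace the play path from the root:
  South plays U
  South plays Hi at [U]
→ terminal payoff (-2, -3).
(North's choice at the node after W is never reached on this path, so it doesn't affect the outcome.)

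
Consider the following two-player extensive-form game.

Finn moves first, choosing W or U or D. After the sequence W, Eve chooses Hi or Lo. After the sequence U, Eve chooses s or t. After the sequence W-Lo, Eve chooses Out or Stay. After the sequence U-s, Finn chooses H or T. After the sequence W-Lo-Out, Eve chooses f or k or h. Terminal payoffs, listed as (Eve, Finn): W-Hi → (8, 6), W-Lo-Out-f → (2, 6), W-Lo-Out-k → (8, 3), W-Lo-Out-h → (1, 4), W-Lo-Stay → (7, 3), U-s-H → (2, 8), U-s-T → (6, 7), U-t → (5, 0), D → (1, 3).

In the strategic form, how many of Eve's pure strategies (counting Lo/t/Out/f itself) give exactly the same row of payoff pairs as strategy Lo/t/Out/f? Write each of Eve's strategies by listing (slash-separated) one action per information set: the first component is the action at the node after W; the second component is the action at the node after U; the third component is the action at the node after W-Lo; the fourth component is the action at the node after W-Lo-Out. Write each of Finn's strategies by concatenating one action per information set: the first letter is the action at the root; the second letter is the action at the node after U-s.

1

Row for Lo/t/Out/f (columns WH, WT, UH, UT, DH, DT): (2,6) (2,6) (5,0) (5,0) (1,3) (1,3).
Every one of Eve's information sets is on the play path for some reply by Finn when Eve follows Lo/t/Out/f.
Changing the action at any of them therefore changes at least one column, so only Lo/t/Out/f itself gives this row.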